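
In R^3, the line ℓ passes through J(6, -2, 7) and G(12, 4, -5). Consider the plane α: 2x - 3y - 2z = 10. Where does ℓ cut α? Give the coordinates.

(8, 0, 3)

A direction vector for ℓ is G − J = (6, 6, -12).
Substitute r = (6, -2, 7) + t(6, 6, -12) into the plane: 4 + 18t = 10, so t = 1/3.
Intersection: (6, -2, 7) + (1/3)·(6, 6, -12) = (8, 0, 3).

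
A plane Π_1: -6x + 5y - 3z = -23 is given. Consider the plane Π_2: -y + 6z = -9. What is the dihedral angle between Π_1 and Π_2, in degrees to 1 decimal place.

cos θ = |n₁·n₂| / (|n₁||n₂|) = |-23| / (√70 · √37).
θ = arccos(0.45194) ≈ 63.1°.

63.1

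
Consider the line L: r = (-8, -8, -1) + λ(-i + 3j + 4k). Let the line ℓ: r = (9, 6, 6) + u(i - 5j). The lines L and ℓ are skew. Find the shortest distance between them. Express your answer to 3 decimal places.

20.006

Common perpendicular direction n = (-1, 3, 4) × (1, -5, 0) = (20, 4, 2).
With w = (9, 6, 6) − (-8, -8, -1) = (17, 14, 7), w · n = 410.
Distance = |w · n| / |n| = |410| / √420 ≈ 20.006.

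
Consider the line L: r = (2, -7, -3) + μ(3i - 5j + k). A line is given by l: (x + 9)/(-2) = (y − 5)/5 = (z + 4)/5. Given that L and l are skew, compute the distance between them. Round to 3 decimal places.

3.473

l has direction (-2, 5, 5) through (-9, 5, -4).
Common perpendicular direction n = (3, -5, 1) × (-2, 5, 5) = (-30, -17, 5).
With w = (-9, 5, -4) − (2, -7, -3) = (-11, 12, -1), w · n = 121.
Distance = |w · n| / |n| = |121| / √1214 ≈ 3.473.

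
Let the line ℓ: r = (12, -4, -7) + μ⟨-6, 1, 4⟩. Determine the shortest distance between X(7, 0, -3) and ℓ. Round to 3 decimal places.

3.135

Taking (12, -4, -7) on ℓ with direction v = (-6, 1, 4): w = X − (12, -4, -7) = (-5, 4, 4), and w × v = (12, -4, 19).
Distance = |w × v| / |v| = √521 / √53 ≈ 3.135.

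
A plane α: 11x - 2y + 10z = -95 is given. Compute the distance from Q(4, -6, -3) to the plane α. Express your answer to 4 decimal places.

8.0667

n·Q − d = (11)·(4) + (-2)·(-6) + (10)·(-3) − (-95) = 121; |n| = √225.
Distance = |121| / √225 = 121/√225 ≈ 8.0667.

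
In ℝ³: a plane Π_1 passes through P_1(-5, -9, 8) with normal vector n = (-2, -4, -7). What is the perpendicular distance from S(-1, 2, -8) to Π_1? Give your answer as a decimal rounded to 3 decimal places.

7.223

Π_1: n·r = n·P_1 gives -2x - 4y - 7z = -10.
n·S − d = (-2)·(-1) + (-4)·(2) + (-7)·(-8) − (-10) = 60; |n| = √69.
Distance = |60| / √69 = 60/√69 ≈ 7.223.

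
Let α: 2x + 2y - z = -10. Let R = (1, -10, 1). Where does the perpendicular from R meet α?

Foot = R − λn with λ = (n·R − d)/|n|² = (-19 − (-10))/9 = -1.
Foot = (1, -10, 1) − (-1)·(2, 2, -1) = (3, -8, 0).

(3, -8, 0)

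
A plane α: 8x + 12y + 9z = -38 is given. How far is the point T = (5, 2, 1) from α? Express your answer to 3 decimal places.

6.529

n·T − d = (8)·(5) + (12)·(2) + (9)·(1) − (-38) = 111; |n| = √289.
Distance = |111| / √289 = 111/√289 ≈ 6.529.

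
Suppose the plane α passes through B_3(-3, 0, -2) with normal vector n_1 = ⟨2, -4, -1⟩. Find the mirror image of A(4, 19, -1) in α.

(16, -5, -7)

α: n_1·r = n_1·B_3 gives 2x - 4y - z = -4.
λ = (n·A − d)/|n|² = (-67 − (-4))/21 = -3.
Reflection = A − 2λn = (4, 19, -1) − (-6)·(2, -4, -1) = (16, -5, -7).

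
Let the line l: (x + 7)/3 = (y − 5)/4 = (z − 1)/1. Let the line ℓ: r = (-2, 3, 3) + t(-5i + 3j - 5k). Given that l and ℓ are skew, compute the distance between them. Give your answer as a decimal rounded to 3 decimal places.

l has direction (3, 4, 1) through (-7, 5, 1).
Common perpendicular direction n = (3, 4, 1) × (-5, 3, -5) = (-23, 10, 29).
With w = (-2, 3, 3) − (-7, 5, 1) = (5, -2, 2), w · n = -77.
Distance = |w · n| / |n| = |-77| / √1470 ≈ 2.008.

2.008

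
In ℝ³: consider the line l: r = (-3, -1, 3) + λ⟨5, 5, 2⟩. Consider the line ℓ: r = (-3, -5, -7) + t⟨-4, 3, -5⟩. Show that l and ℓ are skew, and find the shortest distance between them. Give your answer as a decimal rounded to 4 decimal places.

Common perpendicular direction n = (5, 5, 2) × (-4, 3, -5) = (-31, 17, 35).
With w = (-3, -5, -7) − (-3, -1, 3) = (0, -4, -10), w · n = -418.
Since n ≠ 0 the lines are not parallel, and w · n = -418 ≠ 0 so they do not intersect; hence they are skew.
Distance = |w · n| / |n| = |-418| / √2475 ≈ 8.4021.

8.4021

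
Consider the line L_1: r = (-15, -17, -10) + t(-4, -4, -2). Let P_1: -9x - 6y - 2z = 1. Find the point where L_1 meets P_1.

(1, -1, -2)

Substitute r = (-15, -17, -10) + t(-4, -4, -2) into the plane: 257 + 64t = 1, so t = -4.
Intersection: (-15, -17, -10) + (-4)·(-4, -4, -2) = (1, -1, -2).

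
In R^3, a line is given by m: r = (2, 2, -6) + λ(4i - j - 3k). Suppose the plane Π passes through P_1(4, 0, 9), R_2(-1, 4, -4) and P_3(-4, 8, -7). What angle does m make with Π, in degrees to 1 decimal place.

41.5

P_1R_2 = (-5, 4, -13), P_1P_3 = (-8, 8, -16); a normal to Π is P_1R_2 × P_1P_3 = (40, 24, -8).
Using P_1: Π has equation 40x + 24y - 8z = 88.
sin θ = |n·v| / (|n||v|) = |160| / (√2240 · √26) = 0.66299.
θ ≈ 41.5°.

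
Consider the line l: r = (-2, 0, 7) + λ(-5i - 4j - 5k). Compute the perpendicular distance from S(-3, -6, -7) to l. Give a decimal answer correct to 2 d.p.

Taking (-2, 0, 7) on l with direction v = (-5, -4, -5): w = S − (-2, 0, 7) = (-1, -6, -14), and w × v = (-26, 65, -26).
Distance = |w × v| / |v| = √5577 / √66 ≈ 9.19.

9.19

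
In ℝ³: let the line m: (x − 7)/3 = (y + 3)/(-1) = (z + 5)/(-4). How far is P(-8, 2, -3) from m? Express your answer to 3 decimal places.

m has direction (3, -1, -4) through (7, -3, -5).
Taking (7, -3, -5) on m with direction v = (3, -1, -4): w = P − (7, -3, -5) = (-15, 5, 2), and w × v = (-18, -54, 0).
Distance = |w × v| / |v| = √3240 / √26 ≈ 11.163.

11.163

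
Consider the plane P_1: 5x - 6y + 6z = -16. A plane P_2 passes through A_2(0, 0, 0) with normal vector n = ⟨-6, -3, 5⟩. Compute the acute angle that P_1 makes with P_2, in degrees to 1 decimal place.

77.4

P_2: n·r = n·A_2 gives -6x - 3y + 5z = 0.
cos θ = |n₁·n₂| / (|n₁||n₂|) = |18| / (√97 · √70).
θ = arccos(0.21844) ≈ 77.4°.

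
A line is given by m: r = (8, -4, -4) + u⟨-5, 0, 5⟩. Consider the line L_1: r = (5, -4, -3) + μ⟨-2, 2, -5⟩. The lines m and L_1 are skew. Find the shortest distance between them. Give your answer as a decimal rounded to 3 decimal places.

0.530

Common perpendicular direction n = (-5, 0, 5) × (-2, 2, -5) = (-10, -35, -10).
With w = (5, -4, -3) − (8, -4, -4) = (-3, 0, 1), w · n = 20.
Distance = |w · n| / |n| = |20| / √1425 ≈ 0.530.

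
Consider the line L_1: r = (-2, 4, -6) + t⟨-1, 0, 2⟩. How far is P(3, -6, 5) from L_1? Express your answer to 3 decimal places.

Taking (-2, 4, -6) on L_1 with direction v = (-1, 0, 2): w = P − (-2, 4, -6) = (5, -10, 11), and w × v = (-20, -21, -10).
Distance = |w × v| / |v| = √941 / √5 ≈ 13.719.

13.719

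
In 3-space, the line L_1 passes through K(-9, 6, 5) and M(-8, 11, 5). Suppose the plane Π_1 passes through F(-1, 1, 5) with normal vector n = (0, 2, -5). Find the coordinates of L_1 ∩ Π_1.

(-10, 1, 5)

A direction vector for L_1 is M − K = (1, 5, 0).
Π_1: n·r = n·F gives 2y - 5z = -23.
Substitute r = (-9, 6, 5) + t(1, 5, 0) into the plane: -13 + 10t = -23, so t = -1.
Intersection: (-9, 6, 5) + (-1)·(1, 5, 0) = (-10, 1, 5).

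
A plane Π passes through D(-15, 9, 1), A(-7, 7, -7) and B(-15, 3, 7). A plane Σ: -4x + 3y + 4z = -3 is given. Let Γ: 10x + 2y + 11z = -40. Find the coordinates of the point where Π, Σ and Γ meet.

(-3, -5, 0)

DA = (8, -2, -8), DB = (0, -6, 6); a normal to Π is DA × DB = (-60, -48, -48).
Using D: Π has equation -60x - 48y - 48z = 420.
Solving the 3×3 linear system -60x - 48y - 48z = 420, -4x + 3y + 4z = -3, 10x + 2y + 11z = -40 (e.g. by elimination or Cramer's rule, determinant = -3708) gives (-3, -5, 0).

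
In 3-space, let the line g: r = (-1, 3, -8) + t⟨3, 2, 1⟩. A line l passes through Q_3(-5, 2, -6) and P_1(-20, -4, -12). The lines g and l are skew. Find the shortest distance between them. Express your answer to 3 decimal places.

A direction vector for l is P_1 − Q_3 = (-15, -6, -6).
Common perpendicular direction n = (3, 2, 1) × (-15, -6, -6) = (-6, 3, 12).
With w = (-5, 2, -6) − (-1, 3, -8) = (-4, -1, 2), w · n = 45.
Distance = |w · n| / |n| = |45| / √189 ≈ 3.273.

3.273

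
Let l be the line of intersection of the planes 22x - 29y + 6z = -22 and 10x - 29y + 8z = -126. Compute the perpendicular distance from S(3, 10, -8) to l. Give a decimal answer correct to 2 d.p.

6.80

Direction of l: (22, -29, 6) × (10, -29, 8) = (-58, -116, -348).
A point on l: solving the two plane equations with x = 10 gives (10, 10, 8).
Taking (10, 10, 8) on l with direction v = (-58, -116, -348): w = S − (10, 10, 8) = (-7, 0, -16), and w × v = (-1856, -1508, 812).
Distance = |w × v| / |v| = √6378144 / √137924 ≈ 6.80.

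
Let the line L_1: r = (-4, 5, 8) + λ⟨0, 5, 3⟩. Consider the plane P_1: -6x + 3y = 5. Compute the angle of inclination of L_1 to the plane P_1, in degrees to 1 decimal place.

sin θ = |n·v| / (|n||v|) = |15| / (√45 · √34) = 0.38348.
θ ≈ 22.5°.

22.5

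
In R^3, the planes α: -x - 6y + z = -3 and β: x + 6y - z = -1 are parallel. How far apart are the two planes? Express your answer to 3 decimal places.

0.649

Rescale β by 1/(-1): -x - 6y + z = 1. Then distance = |-3 − 1| / √38 ≈ 0.649.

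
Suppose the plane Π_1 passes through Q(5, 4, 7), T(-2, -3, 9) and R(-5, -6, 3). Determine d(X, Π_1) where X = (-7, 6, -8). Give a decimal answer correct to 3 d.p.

9.899

QT = (-7, -7, 2), QR = (-10, -10, -4); a normal to Π_1 is QT × QR = (48, -48, 0).
Using Q: Π_1 has equation 48x - 48y = 48.
n·X − d = (48)·(-7) + (-48)·(6) + (0)·(-8) − 48 = -672; |n| = √4608.
Distance = |-672| / √4608 = 672/√4608 ≈ 9.899.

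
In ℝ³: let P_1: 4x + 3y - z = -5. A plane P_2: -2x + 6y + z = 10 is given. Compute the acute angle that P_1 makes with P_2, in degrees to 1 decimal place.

74.0

cos θ = |n₁·n₂| / (|n₁||n₂|) = |9| / (√26 · √41).
θ = arccos(0.27565) ≈ 74.0°.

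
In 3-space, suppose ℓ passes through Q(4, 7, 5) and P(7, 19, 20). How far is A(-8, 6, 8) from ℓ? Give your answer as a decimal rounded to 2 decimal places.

A direction vector for ℓ is P − Q = (3, 12, 15).
Taking (4, 7, 5) on ℓ with direction v = (3, 12, 15): w = A − (4, 7, 5) = (-12, -1, 3), and w × v = (-51, 189, -141).
Distance = |w × v| / |v| = √58203 / √378 ≈ 12.41.

12.41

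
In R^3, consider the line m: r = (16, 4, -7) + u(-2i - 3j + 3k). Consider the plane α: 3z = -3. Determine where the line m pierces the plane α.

(12, -2, -1)

Substitute r = (16, 4, -7) + t(-2, -3, 3) into the plane: -21 + 9t = -3, so t = 2.
Intersection: (16, 4, -7) + 2·(-2, -3, 3) = (12, -2, -1).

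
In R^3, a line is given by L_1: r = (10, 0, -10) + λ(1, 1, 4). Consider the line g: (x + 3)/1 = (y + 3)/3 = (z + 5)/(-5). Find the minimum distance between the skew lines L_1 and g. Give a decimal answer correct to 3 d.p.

g has direction (1, 3, -5) through (-3, -3, -5).
Common perpendicular direction n = (1, 1, 4) × (1, 3, -5) = (-17, 9, 2).
With w = (-3, -3, -5) − (10, 0, -10) = (-13, -3, 5), w · n = 204.
Distance = |w · n| / |n| = |204| / √374 ≈ 10.549.

10.549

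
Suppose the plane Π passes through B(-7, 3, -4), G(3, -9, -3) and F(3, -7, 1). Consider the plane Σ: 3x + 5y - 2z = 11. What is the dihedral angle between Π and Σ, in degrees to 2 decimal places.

19.42

BG = (10, -12, 1), BF = (10, -10, 5); a normal to Π is BG × BF = (-50, -40, 20).
Using B: Π has equation -50x - 40y + 20z = 150.
cos θ = |n₁·n₂| / (|n₁||n₂|) = |-390| / (√4500 · √38).
θ = arccos(0.94312) ≈ 19.42°.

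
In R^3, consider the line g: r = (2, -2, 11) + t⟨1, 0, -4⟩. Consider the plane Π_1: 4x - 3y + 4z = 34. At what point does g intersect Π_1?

(4, -2, 3)

Substitute r = (2, -2, 11) + t(1, 0, -4) into the plane: 58 + (-12)t = 34, so t = 2.
Intersection: (2, -2, 11) + 2·(1, 0, -4) = (4, -2, 3).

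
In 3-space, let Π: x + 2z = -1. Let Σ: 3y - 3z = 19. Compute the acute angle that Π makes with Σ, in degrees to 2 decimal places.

cos θ = |n₁·n₂| / (|n₁||n₂|) = |-6| / (√5 · √18).
θ = arccos(0.63246) ≈ 50.77°.

50.77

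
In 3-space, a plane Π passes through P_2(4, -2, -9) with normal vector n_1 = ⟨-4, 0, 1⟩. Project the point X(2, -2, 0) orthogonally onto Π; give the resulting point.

Π: n_1·r = n_1·P_2 gives -4x + z = -25.
Foot = X − λn with λ = (n·X − d)/|n|² = (-8 − (-25))/17 = 1.
Foot = (2, -2, 0) − 1·(-4, 0, 1) = (6, -2, -1).

(6, -2, -1)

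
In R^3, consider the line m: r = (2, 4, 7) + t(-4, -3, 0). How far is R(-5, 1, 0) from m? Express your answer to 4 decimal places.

7.2277

Taking (2, 4, 7) on m with direction v = (-4, -3, 0): w = R − (2, 4, 7) = (-7, -3, -7), and w × v = (-21, 28, 9).
Distance = |w × v| / |v| = √1306 / √25 ≈ 7.2277.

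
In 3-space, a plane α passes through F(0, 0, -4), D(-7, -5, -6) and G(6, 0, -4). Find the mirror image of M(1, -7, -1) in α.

(1, -3, -11)

FD = (-7, -5, -2), FG = (6, 0, 0); a normal to α is FD × FG = (0, -12, 30).
Using F: α has equation -12y + 30z = -120.
λ = (n·M − d)/|n|² = (54 − (-120))/1044 = 1/6.
Reflection = M − 2λn = (1, -7, -1) − (1/3)·(0, -12, 30) = (1, -3, -11).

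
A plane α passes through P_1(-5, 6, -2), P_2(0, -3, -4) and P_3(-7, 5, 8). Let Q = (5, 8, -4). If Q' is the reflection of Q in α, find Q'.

(-11, 0, -8)

P_1P_2 = (5, -9, -2), P_1P_3 = (-2, -1, 10); a normal to α is P_1P_2 × P_1P_3 = (-92, -46, -23).
Using P_1: α has equation -92x - 46y - 23z = 230.
λ = (n·Q − d)/|n|² = (-736 − 230)/11109 = -2/23.
Reflection = Q − 2λn = (5, 8, -4) − (-4/23)·(-92, -46, -23) = (-11, 0, -8).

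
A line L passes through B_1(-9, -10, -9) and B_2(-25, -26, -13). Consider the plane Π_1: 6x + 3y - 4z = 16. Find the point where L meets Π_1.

(-1, -2, -7)

A direction vector for L is B_2 − B_1 = (-16, -16, -4).
Substitute r = (-9, -10, -9) + t(-16, -16, -4) into the plane: -48 + (-128)t = 16, so t = -1/2.
Intersection: (-9, -10, -9) + (-1/2)·(-16, -16, -4) = (-1, -2, -7).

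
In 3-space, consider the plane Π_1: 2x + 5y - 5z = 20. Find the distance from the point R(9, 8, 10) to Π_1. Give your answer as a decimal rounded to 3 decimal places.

n·R − d = (2)·(9) + (5)·(8) + (-5)·(10) − 20 = -12; |n| = √54.
Distance = |-12| / √54 = 12/√54 ≈ 1.633.

1.633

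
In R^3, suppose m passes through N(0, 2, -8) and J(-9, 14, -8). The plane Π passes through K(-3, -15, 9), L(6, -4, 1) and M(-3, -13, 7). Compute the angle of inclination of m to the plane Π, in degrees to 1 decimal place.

A direction vector for m is J − N = (-9, 12, 0).
KL = (9, 11, -8), KM = (0, 2, -2); a normal to Π is KL × KM = (-6, 18, 18).
Using K: Π has equation -6x + 18y + 18z = -90.
sin θ = |n·v| / (|n||v|) = |270| / (√684 · √225) = 0.68825.
θ ≈ 43.5°.

43.5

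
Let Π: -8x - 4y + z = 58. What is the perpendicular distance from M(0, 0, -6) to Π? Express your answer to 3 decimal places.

7.111

n·M − d = (-8)·(0) + (-4)·(0) + (1)·(-6) − 58 = -64; |n| = √81.
Distance = |-64| / √81 = 64/√81 ≈ 7.111.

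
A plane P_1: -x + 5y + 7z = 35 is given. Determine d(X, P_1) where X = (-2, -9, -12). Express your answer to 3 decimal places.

18.706

n·X − d = (-1)·(-2) + (5)·(-9) + (7)·(-12) − 35 = -162; |n| = √75.
Distance = |-162| / √75 = 162/√75 ≈ 18.706.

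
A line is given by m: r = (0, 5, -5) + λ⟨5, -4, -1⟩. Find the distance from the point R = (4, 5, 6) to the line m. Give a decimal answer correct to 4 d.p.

Taking (0, 5, -5) on m with direction v = (5, -4, -1): w = R − (0, 5, -5) = (4, 0, 11), and w × v = (44, 59, -16).
Distance = |w × v| / |v| = √5673 / √42 ≈ 11.6220.

11.6220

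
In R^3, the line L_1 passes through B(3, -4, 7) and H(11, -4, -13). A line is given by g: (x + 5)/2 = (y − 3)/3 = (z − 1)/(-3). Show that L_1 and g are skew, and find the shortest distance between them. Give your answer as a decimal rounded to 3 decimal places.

11.055

A direction vector for L_1 is H − B = (8, 0, -20).
g has direction (2, 3, -3) through (-5, 3, 1).
Common perpendicular direction n = (8, 0, -20) × (2, 3, -3) = (60, -16, 24).
With w = (-5, 3, 1) − (3, -4, 7) = (-8, 7, -6), w · n = -736.
Since n ≠ 0 the lines are not parallel, and w · n = -736 ≠ 0 so they do not intersect; hence they are skew.
Distance = |w · n| / |n| = |-736| / √4432 ≈ 11.055.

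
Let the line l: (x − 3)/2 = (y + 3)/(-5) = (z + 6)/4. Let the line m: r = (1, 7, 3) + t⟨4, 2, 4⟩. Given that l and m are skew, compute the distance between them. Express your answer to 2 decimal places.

l has direction (2, -5, 4) through (3, -3, -6).
Common perpendicular direction n = (2, -5, 4) × (4, 2, 4) = (-28, 8, 24).
With w = (1, 7, 3) − (3, -3, -6) = (-2, 10, 9), w · n = 352.
Distance = |w · n| / |n| = |352| / √1424 ≈ 9.33.

9.33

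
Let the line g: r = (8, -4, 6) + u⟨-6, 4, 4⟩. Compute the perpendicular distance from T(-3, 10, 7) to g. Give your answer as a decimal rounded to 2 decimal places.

9.19

Taking (8, -4, 6) on g with direction v = (-6, 4, 4): w = T − (8, -4, 6) = (-11, 14, 1), and w × v = (52, 38, 40).
Distance = |w × v| / |v| = √5748 / √68 ≈ 9.19.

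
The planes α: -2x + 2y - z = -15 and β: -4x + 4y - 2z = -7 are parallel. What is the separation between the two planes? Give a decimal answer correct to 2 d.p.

3.83

Rescale β by 1/2: -2x + 2y - z = -7/2. Then distance = |-15 − (-7/2)| / √9 ≈ 3.83.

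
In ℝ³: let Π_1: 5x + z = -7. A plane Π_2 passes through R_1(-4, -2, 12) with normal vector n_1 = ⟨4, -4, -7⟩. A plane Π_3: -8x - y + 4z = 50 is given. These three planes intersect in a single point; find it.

Π_2: n_1·r = n_1·R_1 gives 4x - 4y - 7z = -92.
Solving the 3×3 linear system 5x + z = -7, 4x - 4y - 7z = -92, -8x - y + 4z = 50 (e.g. by elimination or Cramer's rule, determinant = -151) gives (-3, 6, 8).

(-3, 6, 8)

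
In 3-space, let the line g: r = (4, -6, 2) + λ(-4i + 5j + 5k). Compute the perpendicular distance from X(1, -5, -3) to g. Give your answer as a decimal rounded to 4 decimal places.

5.8335

Taking (4, -6, 2) on g with direction v = (-4, 5, 5): w = X − (4, -6, 2) = (-3, 1, -5), and w × v = (30, 35, -11).
Distance = |w × v| / |v| = √2246 / √66 ≈ 5.8335.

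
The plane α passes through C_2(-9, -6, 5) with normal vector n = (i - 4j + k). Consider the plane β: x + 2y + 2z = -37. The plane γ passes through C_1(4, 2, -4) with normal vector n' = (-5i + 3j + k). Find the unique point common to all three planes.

(-3, -8, -9)

α: n·r = n·C_2 gives x - 4y + z = 20.
γ: n'·r = n'·C_1 gives -5x + 3y + z = -18.
Solving the 3×3 linear system x - 4y + z = 20, x + 2y + 2z = -37, -5x + 3y + z = -18 (e.g. by elimination or Cramer's rule, determinant = 53) gives (-3, -8, -9).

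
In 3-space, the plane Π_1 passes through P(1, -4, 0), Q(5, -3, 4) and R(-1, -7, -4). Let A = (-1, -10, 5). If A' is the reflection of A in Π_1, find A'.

PQ = (4, 1, 4), PR = (-2, -3, -4); a normal to Π_1 is PQ × PR = (8, 8, -10).
Using P: Π_1 has equation 8x + 8y - 10z = -24.
λ = (n·A − d)/|n|² = (-138 − (-24))/228 = -1/2.
Reflection = A − 2λn = (-1, -10, 5) − (-1)·(8, 8, -10) = (7, -2, -5).

(7, -2, -5)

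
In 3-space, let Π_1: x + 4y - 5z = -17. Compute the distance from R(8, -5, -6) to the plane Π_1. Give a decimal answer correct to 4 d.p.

n·R − d = (1)·(8) + (4)·(-5) + (-5)·(-6) − (-17) = 35; |n| = √42.
Distance = |35| / √42 = 35/√42 ≈ 5.4006.

5.4006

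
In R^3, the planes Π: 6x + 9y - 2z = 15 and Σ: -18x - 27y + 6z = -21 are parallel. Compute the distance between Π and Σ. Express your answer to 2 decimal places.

Rescale Σ by 1/(-3): 6x + 9y - 2z = 7. Then distance = |15 − 7| / √121 ≈ 0.73.

0.73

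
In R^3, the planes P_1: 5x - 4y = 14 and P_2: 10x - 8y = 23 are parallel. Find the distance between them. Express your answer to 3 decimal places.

0.390

Rescale P_2 by 1/2: 5x - 4y = 23/2. Then distance = |14 − (23/2)| / √41 ≈ 0.390.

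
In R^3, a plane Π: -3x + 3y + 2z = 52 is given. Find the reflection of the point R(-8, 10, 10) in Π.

(-2, 4, 6)

λ = (n·R − d)/|n|² = (74 − 52)/22 = 1.
Reflection = R − 2λn = (-8, 10, 10) − 2·(-3, 3, 2) = (-2, 4, 6).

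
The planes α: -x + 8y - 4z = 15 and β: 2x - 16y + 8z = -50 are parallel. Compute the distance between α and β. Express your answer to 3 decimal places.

Rescale β by 1/(-2): -x + 8y - 4z = 25. Then distance = |15 − 25| / √81 ≈ 1.111.

1.111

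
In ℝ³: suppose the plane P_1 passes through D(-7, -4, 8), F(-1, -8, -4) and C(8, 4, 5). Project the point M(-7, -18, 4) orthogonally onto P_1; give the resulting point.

DF = (6, -4, -12), DC = (15, 8, -3); a normal to P_1 is DF × DC = (108, -162, 108).
Using D: P_1 has equation 108x - 162y + 108z = 756.
Foot = M − λn with λ = (n·M − d)/|n|² = (2592 − 756)/49572 = 1/27.
Foot = (-7, -18, 4) − (1/27)·(108, -162, 108) = (-11, -12, 0).

(-11, -12, 0)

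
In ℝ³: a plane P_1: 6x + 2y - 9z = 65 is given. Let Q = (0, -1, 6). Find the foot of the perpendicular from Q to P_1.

(6, 1, -3)

Foot = Q − λn with λ = (n·Q − d)/|n|² = (-56 − 65)/121 = -1.
Foot = (0, -1, 6) − (-1)·(6, 2, -9) = (6, 1, -3).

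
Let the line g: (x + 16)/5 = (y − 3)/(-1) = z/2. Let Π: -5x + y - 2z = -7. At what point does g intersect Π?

g has direction (5, -1, 2) through (-16, 3, 0).
Substitute r = (-16, 3, 0) + t(5, -1, 2) into the plane: 83 + (-30)t = -7, so t = 3.
Intersection: (-16, 3, 0) + 3·(5, -1, 2) = (-1, 0, 6).

(-1, 0, 6)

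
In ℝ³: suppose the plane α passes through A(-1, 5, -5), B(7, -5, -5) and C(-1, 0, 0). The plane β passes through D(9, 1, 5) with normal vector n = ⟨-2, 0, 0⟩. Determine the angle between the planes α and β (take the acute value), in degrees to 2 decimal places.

AB = (8, -10, 0), AC = (0, -5, 5); a normal to α is AB × AC = (-50, -40, -40).
Using A: α has equation -50x - 40y - 40z = 50.
β: n·r = n·D gives -2x = -18.
cos θ = |n₁·n₂| / (|n₁||n₂|) = |100| / (√5700 · √4).
θ = arccos(0.66227) ≈ 48.53°.

48.53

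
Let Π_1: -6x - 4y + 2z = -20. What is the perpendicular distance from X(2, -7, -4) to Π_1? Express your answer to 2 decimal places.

n·X − d = (-6)·(2) + (-4)·(-7) + (2)·(-4) − (-20) = 28; |n| = √56.
Distance = |28| / √56 = 28/√56 ≈ 3.74.

3.74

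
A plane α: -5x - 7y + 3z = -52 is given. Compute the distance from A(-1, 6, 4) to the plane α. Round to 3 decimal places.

2.964

n·A − d = (-5)·(-1) + (-7)·(6) + (3)·(4) − (-52) = 27; |n| = √83.
Distance = |27| / √83 = 27/√83 ≈ 2.964.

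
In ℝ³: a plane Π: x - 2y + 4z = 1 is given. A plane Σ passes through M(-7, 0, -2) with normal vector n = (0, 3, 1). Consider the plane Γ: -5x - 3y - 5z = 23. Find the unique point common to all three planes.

(-5, -1, 1)

Σ: n·r = n·M gives 3y + z = -2.
Solving the 3×3 linear system x - 2y + 4z = 1, 3y + z = -2, -5x - 3y - 5z = 23 (e.g. by elimination or Cramer's rule, determinant = 58) gives (-5, -1, 1).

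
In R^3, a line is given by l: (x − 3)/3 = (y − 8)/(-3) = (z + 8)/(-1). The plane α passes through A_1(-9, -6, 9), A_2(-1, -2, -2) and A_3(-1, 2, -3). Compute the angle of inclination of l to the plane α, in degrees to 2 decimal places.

l has direction (3, -3, -1) through (3, 8, -8).
A_1A_2 = (8, 4, -11), A_1A_3 = (8, 8, -12); a normal to α is A_1A_2 × A_1A_3 = (40, 8, 32).
Using A_1: α has equation 40x + 8y + 32z = -120.
sin θ = |n·v| / (|n||v|) = |64| / (√2688 · √19) = 0.28320.
θ ≈ 16.45°.

16.45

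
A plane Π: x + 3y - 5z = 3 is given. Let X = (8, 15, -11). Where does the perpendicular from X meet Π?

(5, 6, 4)

Foot = X − λn with λ = (n·X − d)/|n|² = (108 − 3)/35 = 3.
Foot = (8, 15, -11) − 3·(1, 3, -5) = (5, 6, 4).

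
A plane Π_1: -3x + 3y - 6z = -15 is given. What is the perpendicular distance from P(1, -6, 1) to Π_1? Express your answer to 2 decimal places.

n·P − d = (-3)·(1) + (3)·(-6) + (-6)·(1) − (-15) = -12; |n| = √54.
Distance = |-12| / √54 = 12/√54 ≈ 1.63.

1.63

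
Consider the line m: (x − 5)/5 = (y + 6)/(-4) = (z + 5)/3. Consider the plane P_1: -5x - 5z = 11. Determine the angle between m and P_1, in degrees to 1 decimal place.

m has direction (5, -4, 3) through (5, -6, -5).
sin θ = |n·v| / (|n||v|) = |-40| / (√50 · √50) = 0.80000.
θ ≈ 53.1°.

53.1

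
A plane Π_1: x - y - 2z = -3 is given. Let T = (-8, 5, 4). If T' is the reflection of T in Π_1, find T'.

λ = (n·T − d)/|n|² = (-21 − (-3))/6 = -3.
Reflection = T − 2λn = (-8, 5, 4) − (-6)·(1, -1, -2) = (-2, -1, -8).

(-2, -1, -8)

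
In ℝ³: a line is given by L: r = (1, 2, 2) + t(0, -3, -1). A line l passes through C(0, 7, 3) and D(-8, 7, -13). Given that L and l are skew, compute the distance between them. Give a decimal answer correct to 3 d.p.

A direction vector for l is D − C = (-8, 0, -16).
Common perpendicular direction n = (0, -3, -1) × (-8, 0, -16) = (48, 8, -24).
With w = (0, 7, 3) − (1, 2, 2) = (-1, 5, 1), w · n = -32.
Distance = |w · n| / |n| = |-32| / √2944 ≈ 0.590.

0.590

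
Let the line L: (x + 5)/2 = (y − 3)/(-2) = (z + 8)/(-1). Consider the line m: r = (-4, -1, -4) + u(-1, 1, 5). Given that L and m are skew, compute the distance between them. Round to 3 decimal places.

2.121

L has direction (2, -2, -1) through (-5, 3, -8).
Common perpendicular direction n = (2, -2, -1) × (-1, 1, 5) = (-9, -9, 0).
With w = (-4, -1, -4) − (-5, 3, -8) = (1, -4, 4), w · n = 27.
Distance = |w · n| / |n| = |27| / √162 ≈ 2.121.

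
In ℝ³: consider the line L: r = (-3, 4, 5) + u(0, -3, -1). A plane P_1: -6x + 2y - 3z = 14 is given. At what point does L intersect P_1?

Substitute r = (-3, 4, 5) + t(0, -3, -1) into the plane: 11 + (-3)t = 14, so t = -1.
Intersection: (-3, 4, 5) + (-1)·(0, -3, -1) = (-3, 7, 6).

(-3, 7, 6)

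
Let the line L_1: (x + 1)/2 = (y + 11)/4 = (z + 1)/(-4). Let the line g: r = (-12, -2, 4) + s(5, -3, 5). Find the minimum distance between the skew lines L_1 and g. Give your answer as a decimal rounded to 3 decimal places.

L_1 has direction (2, 4, -4) through (-1, -11, -1).
Common perpendicular direction n = (2, 4, -4) × (5, -3, 5) = (8, -30, -26).
With w = (-12, -2, 4) − (-1, -11, -1) = (-11, 9, 5), w · n = -488.
Distance = |w · n| / |n| = |-488| / √1640 ≈ 12.050.

12.050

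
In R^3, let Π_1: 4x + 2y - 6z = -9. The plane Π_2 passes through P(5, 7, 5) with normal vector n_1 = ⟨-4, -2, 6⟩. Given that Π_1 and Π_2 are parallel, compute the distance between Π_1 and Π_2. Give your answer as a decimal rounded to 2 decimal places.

1.74

Π_2: n_1·r = n_1·P gives -4x - 2y + 6z = -4.
Rescale Π_2 by 1/(-1): 4x + 2y - 6z = 4. Then distance = |-9 − 4| / √56 ≈ 1.74.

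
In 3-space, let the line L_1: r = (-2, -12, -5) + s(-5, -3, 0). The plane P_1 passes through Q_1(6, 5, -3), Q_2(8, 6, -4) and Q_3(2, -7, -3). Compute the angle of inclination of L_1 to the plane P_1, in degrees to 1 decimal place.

Q_1Q_2 = (2, 1, -1), Q_1Q_3 = (-4, -12, 0); a normal to P_1 is Q_1Q_2 × Q_1Q_3 = (-12, 4, -20).
Using Q_1: P_1 has equation -12x + 4y - 20z = 8.
sin θ = |n·v| / (|n||v|) = |48| / (√560 · √34) = 0.34786.
θ ≈ 20.4°.

20.4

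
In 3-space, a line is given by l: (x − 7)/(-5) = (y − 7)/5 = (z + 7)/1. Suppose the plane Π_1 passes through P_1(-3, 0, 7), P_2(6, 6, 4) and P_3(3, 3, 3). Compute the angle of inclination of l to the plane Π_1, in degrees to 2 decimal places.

l has direction (-5, 5, 1) through (7, 7, -7).
P_1P_2 = (9, 6, -3), P_1P_3 = (6, 3, -4); a normal to Π_1 is P_1P_2 × P_1P_3 = (-15, 18, -9).
Using P_1: Π_1 has equation -15x + 18y - 9z = -18.
sin θ = |n·v| / (|n||v|) = |156| / (√630 · √51) = 0.87030.
θ ≈ 60.49°.

60.49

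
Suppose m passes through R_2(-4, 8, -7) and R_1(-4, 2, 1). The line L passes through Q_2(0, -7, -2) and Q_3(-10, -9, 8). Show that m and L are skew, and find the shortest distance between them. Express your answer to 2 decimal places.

A direction vector for m is R_1 − R_2 = (0, -6, 8).
A direction vector for L is Q_3 − Q_2 = (-10, -2, 10).
Common perpendicular direction n = (0, -6, 8) × (-10, -2, 10) = (-44, -80, -60).
With w = (0, -7, -2) − (-4, 8, -7) = (4, -15, 5), w · n = 724.
Since n ≠ 0 the lines are not parallel, and w · n = 724 ≠ 0 so they do not intersect; hence they are skew.
Distance = |w · n| / |n| = |724| / √11936 ≈ 6.63.

6.63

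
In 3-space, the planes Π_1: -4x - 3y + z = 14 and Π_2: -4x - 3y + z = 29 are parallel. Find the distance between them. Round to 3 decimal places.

Same normal n = (-4, -3, 1) with |n| = √26; distance = |14 − 29| / |n| = 15/√26 ≈ 2.942.

2.942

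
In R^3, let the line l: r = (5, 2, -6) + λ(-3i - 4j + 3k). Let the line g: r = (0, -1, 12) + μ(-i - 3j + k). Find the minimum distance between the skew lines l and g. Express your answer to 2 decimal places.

Common perpendicular direction n = (-3, -4, 3) × (-1, -3, 1) = (5, 0, 5).
With w = (0, -1, 12) − (5, 2, -6) = (-5, -3, 18), w · n = 65.
Distance = |w · n| / |n| = |65| / √50 ≈ 9.19.

9.19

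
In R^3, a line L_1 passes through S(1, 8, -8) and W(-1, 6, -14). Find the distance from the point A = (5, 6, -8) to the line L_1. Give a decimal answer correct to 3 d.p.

4.431

A direction vector for L_1 is W − S = (-2, -2, -6).
Taking (1, 8, -8) on L_1 with direction v = (-2, -2, -6): w = A − (1, 8, -8) = (4, -2, 0), and w × v = (12, 24, -12).
Distance = |w × v| / |v| = √864 / √44 ≈ 4.431.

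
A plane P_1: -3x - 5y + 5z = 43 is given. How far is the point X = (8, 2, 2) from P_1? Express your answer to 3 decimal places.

8.723

n·X − d = (-3)·(8) + (-5)·(2) + (5)·(2) − 43 = -67; |n| = √59.
Distance = |-67| / √59 = 67/√59 ≈ 8.723.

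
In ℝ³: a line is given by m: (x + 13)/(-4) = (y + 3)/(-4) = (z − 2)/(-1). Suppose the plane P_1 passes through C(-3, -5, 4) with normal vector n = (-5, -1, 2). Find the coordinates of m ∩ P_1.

m has direction (-4, -4, -1) through (-13, -3, 2).
P_1: n·r = n·C gives -5x - y + 2z = 28.
Substitute r = (-13, -3, 2) + t(-4, -4, -1) into the plane: 72 + 22t = 28, so t = -2.
Intersection: (-13, -3, 2) + (-2)·(-4, -4, -1) = (-5, 5, 4).

(-5, 5, 4)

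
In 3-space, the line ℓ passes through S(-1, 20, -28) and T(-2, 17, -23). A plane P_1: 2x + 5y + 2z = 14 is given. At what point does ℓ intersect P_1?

A direction vector for ℓ is T − S = (-1, -3, 5).
Substitute r = (-1, 20, -28) + t(-1, -3, 5) into the plane: 42 + (-7)t = 14, so t = 4.
Intersection: (-1, 20, -28) + 4·(-1, -3, 5) = (-5, 8, -8).

(-5, 8, -8)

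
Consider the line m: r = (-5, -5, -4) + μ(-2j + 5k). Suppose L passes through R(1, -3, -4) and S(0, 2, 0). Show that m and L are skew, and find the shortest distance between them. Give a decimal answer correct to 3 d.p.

6.221

A direction vector for L is S − R = (-1, 5, 4).
Common perpendicular direction n = (0, -2, 5) × (-1, 5, 4) = (-33, -5, -2).
With w = (1, -3, -4) − (-5, -5, -4) = (6, 2, 0), w · n = -208.
Since n ≠ 0 the lines are not parallel, and w · n = -208 ≠ 0 so they do not intersect; hence they are skew.
Distance = |w · n| / |n| = |-208| / √1118 ≈ 6.221.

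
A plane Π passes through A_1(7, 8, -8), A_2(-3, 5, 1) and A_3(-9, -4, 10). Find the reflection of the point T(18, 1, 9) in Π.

A_1A_2 = (-10, -3, 9), A_1A_3 = (-16, -12, 18); a normal to Π is A_1A_2 × A_1A_3 = (54, 36, 72).
Using A_1: Π has equation 54x + 36y + 72z = 90.
λ = (n·T − d)/|n|² = (1656 − 90)/9396 = 1/6.
Reflection = T − 2λn = (18, 1, 9) − (1/3)·(54, 36, 72) = (0, -11, -15).

(0, -11, -15)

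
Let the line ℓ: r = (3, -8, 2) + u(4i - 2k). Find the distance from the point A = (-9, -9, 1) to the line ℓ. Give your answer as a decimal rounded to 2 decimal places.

6.34

Taking (3, -8, 2) on ℓ with direction v = (4, 0, -2): w = A − (3, -8, 2) = (-12, -1, -1), and w × v = (2, -28, 4).
Distance = |w × v| / |v| = √804 / √20 ≈ 6.34.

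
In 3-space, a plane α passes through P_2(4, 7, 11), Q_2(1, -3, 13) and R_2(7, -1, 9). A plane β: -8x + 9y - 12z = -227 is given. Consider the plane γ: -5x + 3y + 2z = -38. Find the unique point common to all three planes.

(7, -7, 9)

P_2Q_2 = (-3, -10, 2), P_2R_2 = (3, -8, -2); a normal to α is P_2Q_2 × P_2R_2 = (36, 0, 54).
Using P_2: α has equation 36x + 54z = 738.
Solving the 3×3 linear system 36x + 54z = 738, -8x + 9y - 12z = -227, -5x + 3y + 2z = -38 (e.g. by elimination or Cramer's rule, determinant = 3078) gives (7, -7, 9).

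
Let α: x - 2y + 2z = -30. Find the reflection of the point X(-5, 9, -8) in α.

(-3, 5, -4)

λ = (n·X − d)/|n|² = (-39 − (-30))/9 = -1.
Reflection = X − 2λn = (-5, 9, -8) − (-2)·(1, -2, 2) = (-3, 5, -4).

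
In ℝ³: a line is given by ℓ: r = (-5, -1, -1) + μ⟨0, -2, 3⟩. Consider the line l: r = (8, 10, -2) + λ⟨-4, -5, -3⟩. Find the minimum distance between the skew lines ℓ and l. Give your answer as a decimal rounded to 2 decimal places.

5.85

Common perpendicular direction n = (0, -2, 3) × (-4, -5, -3) = (21, -12, -8).
With w = (8, 10, -2) − (-5, -1, -1) = (13, 11, -1), w · n = 149.
Distance = |w · n| / |n| = |149| / √649 ≈ 5.85.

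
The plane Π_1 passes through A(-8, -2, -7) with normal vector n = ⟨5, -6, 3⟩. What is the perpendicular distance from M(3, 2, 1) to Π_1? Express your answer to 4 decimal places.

Π_1: n·r = n·A gives 5x - 6y + 3z = -49.
n·M − d = (5)·(3) + (-6)·(2) + (3)·(1) − (-49) = 55; |n| = √70.
Distance = |55| / √70 = 55/√70 ≈ 6.5738.

6.5738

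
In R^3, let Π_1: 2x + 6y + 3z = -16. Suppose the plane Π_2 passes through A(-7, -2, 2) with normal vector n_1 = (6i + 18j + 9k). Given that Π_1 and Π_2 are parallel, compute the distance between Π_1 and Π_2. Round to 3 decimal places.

0.571

Π_2: n_1·r = n_1·A gives 6x + 18y + 9z = -60.
Rescale Π_2 by 1/3: 2x + 6y + 3z = -20. Then distance = |-16 − (-20)| / √49 ≈ 0.571.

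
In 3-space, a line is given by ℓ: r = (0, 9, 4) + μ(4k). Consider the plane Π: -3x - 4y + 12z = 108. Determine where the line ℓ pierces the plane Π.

(0, 9, 12)

Substitute r = (0, 9, 4) + t(0, 0, 4) into the plane: 12 + 48t = 108, so t = 2.
Intersection: (0, 9, 4) + 2·(0, 0, 4) = (0, 9, 12).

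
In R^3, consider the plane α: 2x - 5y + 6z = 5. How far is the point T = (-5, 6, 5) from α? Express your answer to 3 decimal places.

1.861

n·T − d = (2)·(-5) + (-5)·(6) + (6)·(5) − 5 = -15; |n| = √65.
Distance = |-15| / √65 = 15/√65 ≈ 1.861.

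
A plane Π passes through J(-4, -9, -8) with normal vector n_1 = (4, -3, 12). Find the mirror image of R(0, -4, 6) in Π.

(-8, 2, -18)

Π: n_1·r = n_1·J gives 4x - 3y + 12z = -85.
λ = (n·R − d)/|n|² = (84 − (-85))/169 = 1.
Reflection = R − 2λn = (0, -4, 6) − 2·(4, -3, 12) = (-8, 2, -18).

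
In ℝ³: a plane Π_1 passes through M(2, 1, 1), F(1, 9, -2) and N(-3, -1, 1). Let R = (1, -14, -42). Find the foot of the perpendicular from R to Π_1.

(-5, 1, 0)

MF = (-1, 8, -3), MN = (-5, -2, 0); a normal to Π_1 is MF × MN = (-6, 15, 42).
Using M: Π_1 has equation -6x + 15y + 42z = 45.
Foot = R − λn with λ = (n·R − d)/|n|² = (-1980 − 45)/2025 = -1.
Foot = (1, -14, -42) − (-1)·(-6, 15, 42) = (-5, 1, 0).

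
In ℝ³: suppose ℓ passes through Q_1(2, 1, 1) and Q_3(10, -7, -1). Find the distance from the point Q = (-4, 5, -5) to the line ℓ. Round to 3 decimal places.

7.278

A direction vector for ℓ is Q_3 − Q_1 = (8, -8, -2).
Taking (2, 1, 1) on ℓ with direction v = (8, -8, -2): w = Q − (2, 1, 1) = (-6, 4, -6), and w × v = (-56, -60, 16).
Distance = |w × v| / |v| = √6992 / √132 ≈ 7.278.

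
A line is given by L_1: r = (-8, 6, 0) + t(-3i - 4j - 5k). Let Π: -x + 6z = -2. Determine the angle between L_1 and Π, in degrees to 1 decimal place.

sin θ = |n·v| / (|n||v|) = |-27| / (√37 · √50) = 0.62774.
θ ≈ 38.9°.

38.9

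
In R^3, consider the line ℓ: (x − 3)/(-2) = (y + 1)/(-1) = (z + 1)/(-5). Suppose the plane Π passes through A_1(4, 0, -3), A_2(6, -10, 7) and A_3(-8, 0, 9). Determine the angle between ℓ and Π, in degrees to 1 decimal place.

53.8

ℓ has direction (-2, -1, -5) through (3, -1, -1).
A_1A_2 = (2, -10, 10), A_1A_3 = (-12, 0, 12); a normal to Π is A_1A_2 × A_1A_3 = (-120, -144, -120).
Using A_1: Π has equation -120x - 144y - 120z = -120.
sin θ = |n·v| / (|n||v|) = |984| / (√49536 · √30) = 0.80719.
θ ≈ 53.8°.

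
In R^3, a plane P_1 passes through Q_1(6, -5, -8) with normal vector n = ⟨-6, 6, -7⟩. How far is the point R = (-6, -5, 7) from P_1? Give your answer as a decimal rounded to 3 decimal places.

P_1: n·r = n·Q_1 gives -6x + 6y - 7z = -10.
n·R − d = (-6)·(-6) + (6)·(-5) + (-7)·(7) − (-10) = -33; |n| = √121.
Distance = |-33| / √121 = 33/√121 ≈ 3.000.

3.000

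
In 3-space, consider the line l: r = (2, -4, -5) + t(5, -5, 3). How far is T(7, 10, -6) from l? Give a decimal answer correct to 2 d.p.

13.53

Taking (2, -4, -5) on l with direction v = (5, -5, 3): w = T − (2, -4, -5) = (5, 14, -1), and w × v = (37, -20, -95).
Distance = |w × v| / |v| = √10794 / √59 ≈ 13.53.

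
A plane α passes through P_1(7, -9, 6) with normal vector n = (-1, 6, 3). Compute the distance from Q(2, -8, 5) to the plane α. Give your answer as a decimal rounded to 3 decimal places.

α: n·r = n·P_1 gives -x + 6y + 3z = -43.
n·Q − d = (-1)·(2) + (6)·(-8) + (3)·(5) − (-43) = 8; |n| = √46.
Distance = |8| / √46 = 8/√46 ≈ 1.180.

1.180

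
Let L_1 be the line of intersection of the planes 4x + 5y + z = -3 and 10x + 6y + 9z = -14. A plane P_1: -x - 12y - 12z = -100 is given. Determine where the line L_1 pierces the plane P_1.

(-8, 5, 4)

Direction of L_1: (4, 5, 1) × (10, 6, 9) = (39, -26, -26).
A point on L_1: solving the two plane equations with x = 4 gives (4, -3, -4).
Substitute r = (4, -3, -4) + t(39, -26, -26) into the plane: 80 + 585t = -100, so t = -4/13.
Intersection: (4, -3, -4) + (-4/13)·(39, -26, -26) = (-8, 5, 4).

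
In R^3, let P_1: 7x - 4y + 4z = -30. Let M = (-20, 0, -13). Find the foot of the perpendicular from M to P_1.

Foot = M − λn with λ = (n·M − d)/|n|² = (-192 − (-30))/81 = -2.
Foot = (-20, 0, -13) − (-2)·(7, -4, 4) = (-6, -8, -5).

(-6, -8, -5)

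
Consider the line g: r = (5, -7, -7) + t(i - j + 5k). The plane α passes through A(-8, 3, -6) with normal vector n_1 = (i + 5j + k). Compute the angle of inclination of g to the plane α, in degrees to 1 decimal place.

2.1

α: n_1·r = n_1·A gives x + 5y + z = 1.
sin θ = |n·v| / (|n||v|) = |1| / (√27 · √27) = 0.03704.
θ ≈ 2.1°.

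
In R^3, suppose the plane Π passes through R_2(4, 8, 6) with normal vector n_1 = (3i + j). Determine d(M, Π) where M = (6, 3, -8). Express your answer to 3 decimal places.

Π: n_1·r = n_1·R_2 gives 3x + y = 20.
n·M − d = (3)·(6) + (1)·(3) + (0)·(-8) − 20 = 1; |n| = √10.
Distance = |1| / √10 = 1/√10 ≈ 0.316.

0.316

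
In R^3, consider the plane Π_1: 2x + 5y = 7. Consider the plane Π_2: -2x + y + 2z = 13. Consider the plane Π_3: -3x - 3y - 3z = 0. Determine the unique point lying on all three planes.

(-4, 3, 1)

Solving the 3×3 linear system 2x + 5y = 7, -2x + y + 2z = 13, -3x - 3y - 3z = 0 (e.g. by elimination or Cramer's rule, determinant = -54) gives (-4, 3, 1).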